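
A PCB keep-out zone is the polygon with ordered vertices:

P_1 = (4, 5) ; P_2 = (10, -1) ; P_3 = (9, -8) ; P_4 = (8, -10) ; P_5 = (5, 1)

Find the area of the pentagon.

36

Apply the surveyor's formula: 2A = Σ (x_i·y_{i+1} − x_{i+1}·y_i), indices taken mod 5.
Σ = (-54) + (-71) + (-26) + (58) + (21) = -72
Area = |Σ|/2 = 36.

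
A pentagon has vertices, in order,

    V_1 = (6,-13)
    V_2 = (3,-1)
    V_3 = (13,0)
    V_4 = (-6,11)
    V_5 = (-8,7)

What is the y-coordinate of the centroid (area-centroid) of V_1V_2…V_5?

518/297

Apply the shoelace (surveyor's) formula. First the cross-terms c_i = x_i·y_{i+1} − x_{i+1}·y_i:
  33, 13, 143, 46, 62  ⇒  2A = 297, A = 148.5.
Then Σ (y_i + y_{i+1})·c_i = 1554, so ȳ = 1554 / (6·148.5) = 518/297.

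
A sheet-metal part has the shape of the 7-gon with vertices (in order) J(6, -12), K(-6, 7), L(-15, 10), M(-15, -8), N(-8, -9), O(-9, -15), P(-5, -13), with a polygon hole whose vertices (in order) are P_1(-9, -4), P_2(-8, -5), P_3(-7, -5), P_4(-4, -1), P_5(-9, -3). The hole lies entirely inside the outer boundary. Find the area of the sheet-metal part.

279

Outer boundary:
Apply the shoelace (surveyor's) formula: 2A = Σ (x_i·y_{i+1} − x_{i+1}·y_i), indices taken mod 7.
Σ = (-30) + (45) + (270) + (71) + (39) + (42) + (138) = 575
Area = |Σ|/2 = 287.5.
Hole:
Apply the shoelace formula: 2A = Σ (x_i·y_{i+1} − x_{i+1}·y_i), indices taken mod 5.
Cross-terms: 13, 5, -13, 3, 9  ⇒  Σ = 17
Area = |Σ|/2 = 8.5.
Net area = 287.5 − 8.5 = 279.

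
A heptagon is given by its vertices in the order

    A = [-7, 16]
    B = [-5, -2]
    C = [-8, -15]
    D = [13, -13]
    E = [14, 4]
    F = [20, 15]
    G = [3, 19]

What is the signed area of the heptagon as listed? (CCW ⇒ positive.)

Apply Gauss's area formula: 2A = Σ (x_i·y_{i+1} − x_{i+1}·y_i), indices taken mod 7.
Σ = (94) + (59) + (299) + (234) + (130) + (335) + (181) = 1332
Signed area = Σ/2 = 666 (positive ⇒ counter-clockwise traversal).

666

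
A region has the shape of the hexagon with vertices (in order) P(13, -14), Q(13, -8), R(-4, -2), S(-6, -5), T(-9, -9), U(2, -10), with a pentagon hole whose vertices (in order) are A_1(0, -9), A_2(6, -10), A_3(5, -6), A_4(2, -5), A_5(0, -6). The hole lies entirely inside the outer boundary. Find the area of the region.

Outer boundary:
Σ = (78) + (-58) + (8) + (9) + (108) + (102) = 247
Area = |Σ|/2 = 123.5.
Hole:
Σ = (54) + (14) + (-13) + (-12) + (0) = 43
Area = |Σ|/2 = 21.5.
Net area = 123.5 − 21.5 = 102.

102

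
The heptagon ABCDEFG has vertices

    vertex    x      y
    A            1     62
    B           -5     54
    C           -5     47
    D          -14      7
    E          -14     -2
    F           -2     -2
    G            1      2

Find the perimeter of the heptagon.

144

|AB| = √((-6)² + (-8)²) = √100 = 10
|BC| = √((0)² + (-7)²) = √49 = 7
|CD| = √((-9)² + (-40)²) = √1681 = 41
|DE| = √((0)² + (-9)²) = √81 = 9
|EF| = √((12)² + (0)²) = √144 = 12
|FG| = √((3)² + (4)²) = √25 = 5
|GA| = √((0)² + (60)²) = √3600 = 60
Perimeter = 10 + 7 + 41 + 9 + 12 + 5 + 60 = 144.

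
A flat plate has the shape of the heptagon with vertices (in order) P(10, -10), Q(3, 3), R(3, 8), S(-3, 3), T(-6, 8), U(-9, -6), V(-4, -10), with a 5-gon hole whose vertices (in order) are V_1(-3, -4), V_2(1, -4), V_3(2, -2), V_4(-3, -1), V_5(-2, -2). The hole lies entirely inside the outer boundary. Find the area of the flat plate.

198

Outer boundary:
Apply Gauss's area formula: 2A = Σ (x_i·y_{i+1} − x_{i+1}·y_i), indices taken mod 7.
Cross-terms: 60, 15, 33, -6, 108, 66, 140  ⇒  Σ = 416
Area = |Σ|/2 = 208.
Hole:
Σ = (16) + (6) + (-8) + (4) + (2) = 20
Area = |Σ|/2 = 10.
Net area = 208 − 10 = 198.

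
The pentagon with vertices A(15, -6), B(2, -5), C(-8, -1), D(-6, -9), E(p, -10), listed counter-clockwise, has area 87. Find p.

1

The doubled signed area Σ (x_i y_{i+1} − x_{i+1} y_i) is linear in p.
With p=0 it equals 171; the coefficient of p is 3 (from the two edges through E).
So 3·p + 171 = 2·87 = 174 ⇒ p = 1.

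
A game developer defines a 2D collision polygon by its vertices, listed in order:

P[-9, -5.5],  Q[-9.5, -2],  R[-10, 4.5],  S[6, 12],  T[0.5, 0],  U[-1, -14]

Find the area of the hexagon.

188.75

Apply the surveyor's formula: 2A = Σ (x_i·y_{i+1} − x_{i+1}·y_i), indices taken mod 6.
P→Q: (-9)(-2) − (-9.5)(-5.5) = -34.25
Q→R: (-9.5)(4.5) − (-10)(-2) = -62.75
R→S: (-10)(12) − (6)(4.5) = -147
S→T: (6)(0) − (0.5)(12) = -6
T→U: (0.5)(-14) − (-1)(0) = -7
U→P: (-1)(-5.5) − (-9)(-14) = -120.5
Σ = -377.5
Area = |Σ|/2 = 188.75.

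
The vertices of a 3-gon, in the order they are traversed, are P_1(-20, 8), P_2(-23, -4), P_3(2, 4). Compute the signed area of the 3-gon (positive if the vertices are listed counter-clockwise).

P_1→P_2: (-20)(-4) − (-23)(8) = 264
P_2→P_3: (-23)(4) − (2)(-4) = -84
P_3→P_1: (2)(8) − (-20)(4) = 96
Σ = 276
Signed area = Σ/2 = 138 (positive ⇒ counter-clockwise traversal).

138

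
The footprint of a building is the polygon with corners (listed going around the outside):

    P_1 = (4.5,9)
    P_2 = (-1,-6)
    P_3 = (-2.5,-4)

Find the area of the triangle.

Σ = (-18) + (-11) + (-4.5) = -33.5
Area = |Σ|/2 = 16.75.

16.75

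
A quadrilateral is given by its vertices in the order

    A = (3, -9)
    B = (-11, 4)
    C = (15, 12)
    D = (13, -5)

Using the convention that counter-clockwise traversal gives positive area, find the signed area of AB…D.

-306

Apply Gauss's area formula: 2A = Σ (x_i·y_{i+1} − x_{i+1}·y_i), indices taken mod 4.
Σ = (-87) + (-192) + (-231) + (-102) = -612
Signed area = Σ/2 = -306 (negative ⇒ clockwise traversal).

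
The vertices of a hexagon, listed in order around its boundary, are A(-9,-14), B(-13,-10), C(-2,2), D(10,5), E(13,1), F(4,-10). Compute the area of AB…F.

Cross-terms: -92, -46, -30, -55, -134, -146  ⇒  Σ = -503
Area = |Σ|/2 = 251.5.

251.5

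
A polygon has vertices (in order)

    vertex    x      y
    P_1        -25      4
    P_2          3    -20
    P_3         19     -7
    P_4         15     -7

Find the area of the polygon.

352

Apply Gauss's area formula: 2A = Σ (x_i·y_{i+1} − x_{i+1}·y_i), indices taken mod 4.
Σ = (488) + (359) + (-28) + (-115) = 704
Area = |Σ|/2 = 352.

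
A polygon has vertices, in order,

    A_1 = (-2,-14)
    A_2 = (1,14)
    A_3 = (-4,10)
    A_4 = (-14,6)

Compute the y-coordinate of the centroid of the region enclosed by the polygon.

Apply the shoelace (surveyor's) formula. First the cross-terms c_i = x_i·y_{i+1} − x_{i+1}·y_i:
  -14, 66, 116, 208  ⇒  2A = 376, A = 188.
Then Σ (y_i + y_{i+1})·c_i = 1776, so ȳ = 1776 / (6·188) = 74/47.

74/47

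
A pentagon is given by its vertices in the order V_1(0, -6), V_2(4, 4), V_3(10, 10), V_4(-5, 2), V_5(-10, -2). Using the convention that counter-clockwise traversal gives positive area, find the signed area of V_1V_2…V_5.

Apply Gauss's area formula: 2A = Σ (x_i·y_{i+1} − x_{i+1}·y_i), indices taken mod 5.
Σ = (24) + (0) + (70) + (30) + (60) = 184
Signed area = Σ/2 = 92 (positive ⇒ counter-clockwise traversal).

92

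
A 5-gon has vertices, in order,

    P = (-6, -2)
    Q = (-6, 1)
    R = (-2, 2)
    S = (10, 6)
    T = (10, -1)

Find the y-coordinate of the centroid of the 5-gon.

15/13

Apply the shoelace formula. First the cross-terms c_i = x_i·y_{i+1} − x_{i+1}·y_i:
  -18, -10, -32, -70, -26  ⇒  2A = -156, A = -78.
Then Σ (y_i + y_{i+1})·c_i = -540, so ȳ = -540 / (6·(-78)) = 15/13.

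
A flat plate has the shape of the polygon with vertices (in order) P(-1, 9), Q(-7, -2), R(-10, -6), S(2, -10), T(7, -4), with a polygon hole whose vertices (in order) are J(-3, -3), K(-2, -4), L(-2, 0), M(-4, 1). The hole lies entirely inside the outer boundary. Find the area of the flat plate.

154.5

Outer boundary:
Cross-terms: 65, 22, 112, 62, 59  ⇒  Σ = 320
Area = |Σ|/2 = 160.
Hole:
Apply the shoelace formula: 2A = Σ (x_i·y_{i+1} − x_{i+1}·y_i), indices taken mod 4.
Cross-terms: 6, -8, -2, 15  ⇒  Σ = 11
Area = |Σ|/2 = 5.5.
Net area = 160 − 5.5 = 154.5.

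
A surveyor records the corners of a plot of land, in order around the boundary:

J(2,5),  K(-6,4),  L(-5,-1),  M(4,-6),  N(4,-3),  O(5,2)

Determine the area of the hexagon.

77

Apply the surveyor's formula: 2A = Σ (x_i·y_{i+1} − x_{i+1}·y_i), indices taken mod 6.
Cross-terms: 38, 26, 34, 12, 23, 21  ⇒  Σ = 154
Area = |Σ|/2 = 77.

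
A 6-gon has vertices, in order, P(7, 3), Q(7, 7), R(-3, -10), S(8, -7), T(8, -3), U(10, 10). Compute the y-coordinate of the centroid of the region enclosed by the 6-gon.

-680/273

Apply Gauss's area formula. First the cross-terms c_i = x_i·y_{i+1} − x_{i+1}·y_i:
  28, -49, 101, 32, 110, -40  ⇒  2A = 182, A = 91.
Then Σ (y_i + y_{i+1})·c_i = -1360, so ȳ = -1360 / (6·91) = -680/273.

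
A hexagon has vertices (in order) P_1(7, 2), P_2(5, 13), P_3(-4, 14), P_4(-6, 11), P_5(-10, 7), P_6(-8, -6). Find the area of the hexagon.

226.5

Apply Gauss's area formula: 2A = Σ (x_i·y_{i+1} − x_{i+1}·y_i), indices taken mod 6.
Cross-terms: 81, 122, 40, 68, 116, 26  ⇒  Σ = 453
Area = |Σ|/2 = 226.5.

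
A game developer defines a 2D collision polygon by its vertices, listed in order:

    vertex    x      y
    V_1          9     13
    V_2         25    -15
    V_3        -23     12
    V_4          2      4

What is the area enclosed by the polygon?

315.5

Apply Gauss's area formula: 2A = Σ (x_i·y_{i+1} − x_{i+1}·y_i), indices taken mod 4.
V_1→V_2: (9)(-15) − (25)(13) = -460
V_2→V_3: (25)(12) − (-23)(-15) = -45
V_3→V_4: (-23)(4) − (2)(12) = -116
V_4→V_1: (2)(13) − (9)(4) = -10
Σ = -631
Area = |Σ|/2 = 315.5.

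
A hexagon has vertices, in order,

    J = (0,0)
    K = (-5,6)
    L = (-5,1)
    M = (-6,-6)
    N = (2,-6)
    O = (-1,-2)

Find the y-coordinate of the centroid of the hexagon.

Apply the shoelace (surveyor's) formula. First the cross-terms c_i = x_i·y_{i+1} − x_{i+1}·y_i:
  0, 25, 36, 48, -10, 0  ⇒  2A = 99, A = 49.5.
Then Σ (y_i + y_{i+1})·c_i = -501, so ȳ = -501 / (6·49.5) = -167/99.

-167/99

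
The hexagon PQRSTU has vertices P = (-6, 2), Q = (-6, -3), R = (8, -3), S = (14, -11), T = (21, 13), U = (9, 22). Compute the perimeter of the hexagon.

94

|PQ| = √((0)² + (-5)²) = √25 = 5
|QR| = √((14)² + (0)²) = √196 = 14
|RS| = √((6)² + (-8)²) = √100 = 10
|ST| = √((7)² + (24)²) = √625 = 25
|TU| = √((-12)² + (9)²) = √225 = 15
|UP| = √((-15)² + (-20)²) = √625 = 25
Perimeter = 5 + 14 + 10 + 25 + 15 + 25 = 94.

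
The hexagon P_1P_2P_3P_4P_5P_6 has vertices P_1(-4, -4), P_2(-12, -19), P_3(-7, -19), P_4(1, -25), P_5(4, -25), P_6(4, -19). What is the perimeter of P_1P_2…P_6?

58

|P_1P_2| = √((-8)² + (-15)²) = √289 = 17
|P_2P_3| = √((5)² + (0)²) = √25 = 5
|P_3P_4| = √((8)² + (-6)²) = √100 = 10
|P_4P_5| = √((3)² + (0)²) = √9 = 3
|P_5P_6| = √((0)² + (6)²) = √36 = 6
|P_6P_1| = √((-8)² + (15)²) = √289 = 17
Perimeter = 17 + 5 + 10 + 3 + 6 + 17 = 58.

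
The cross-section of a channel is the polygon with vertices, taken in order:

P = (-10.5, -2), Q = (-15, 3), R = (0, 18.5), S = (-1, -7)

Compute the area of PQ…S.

196

Σ = (-61.5) + (-277.5) + (18.5) + (-71.5) = -392
Area = |Σ|/2 = 196.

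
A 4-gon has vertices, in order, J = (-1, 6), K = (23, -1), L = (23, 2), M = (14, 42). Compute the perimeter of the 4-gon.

108

|JK| = √((24)² + (-7)²) = √625 = 25
|KL| = √((0)² + (3)²) = √9 = 3
|LM| = √((-9)² + (40)²) = √1681 = 41
|MJ| = √((-15)² + (-36)²) = √1521 = 39
Perimeter = 25 + 3 + 41 + 39 = 108.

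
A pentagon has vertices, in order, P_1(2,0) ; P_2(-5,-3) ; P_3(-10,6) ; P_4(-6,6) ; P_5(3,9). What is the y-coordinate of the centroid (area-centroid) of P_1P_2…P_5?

Apply the surveyor's formula. First the cross-terms c_i = x_i·y_{i+1} − x_{i+1}·y_i:
  -6, -60, -24, -72, -18  ⇒  2A = -180, A = -90.
Then Σ (y_i + y_{i+1})·c_i = -1692, so ȳ = -1692 / (6·(-90)) = 47/15.

47/15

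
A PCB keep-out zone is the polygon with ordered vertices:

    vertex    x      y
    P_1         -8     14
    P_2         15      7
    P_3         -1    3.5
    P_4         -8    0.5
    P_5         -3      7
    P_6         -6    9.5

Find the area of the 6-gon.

Σ = (-266) + (59.5) + (27.5) + (-54.5) + (13.5) + (-8) = -228
Area = |Σ|/2 = 114.

114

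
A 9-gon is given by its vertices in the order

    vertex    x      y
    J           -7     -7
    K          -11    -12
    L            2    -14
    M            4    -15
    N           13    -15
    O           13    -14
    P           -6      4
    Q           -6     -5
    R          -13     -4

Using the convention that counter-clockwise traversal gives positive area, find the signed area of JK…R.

Σ = (7) + (178) + (26) + (135) + (13) + (-32) + (54) + (-41) + (63) = 403
Signed area = Σ/2 = 201.5 (positive ⇒ counter-clockwise traversal).

201.5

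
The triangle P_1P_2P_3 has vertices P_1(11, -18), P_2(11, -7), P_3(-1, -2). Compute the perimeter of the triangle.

|P_1P_2| = √((0)² + (11)²) = √121 = 11
|P_2P_3| = √((-12)² + (5)²) = √169 = 13
|P_3P_1| = √((12)² + (-16)²) = √400 = 20
Perimeter = 11 + 13 + 20 = 44.

44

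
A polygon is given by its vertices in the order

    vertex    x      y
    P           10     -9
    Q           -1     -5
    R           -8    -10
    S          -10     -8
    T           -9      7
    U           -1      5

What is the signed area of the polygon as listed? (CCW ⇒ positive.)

-173

P→Q: (10)(-5) − (-1)(-9) = -59
Q→R: (-1)(-10) − (-8)(-5) = -30
R→S: (-8)(-8) − (-10)(-10) = -36
S→T: (-10)(7) − (-9)(-8) = -142
T→U: (-9)(5) − (-1)(7) = -38
U→P: (-1)(-9) − (10)(5) = -41
Σ = -346
Signed area = Σ/2 = -173 (negative ⇒ clockwise traversal).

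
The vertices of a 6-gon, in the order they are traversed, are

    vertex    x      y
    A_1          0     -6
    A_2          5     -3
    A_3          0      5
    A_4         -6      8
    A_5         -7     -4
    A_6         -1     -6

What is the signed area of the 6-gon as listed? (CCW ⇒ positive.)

104.5

Apply the shoelace (surveyor's) formula: 2A = Σ (x_i·y_{i+1} − x_{i+1}·y_i), indices taken mod 6.
Cross-terms: 30, 25, 30, 80, 38, 6  ⇒  Σ = 209
Signed area = Σ/2 = 104.5 (positive ⇒ counter-clockwise traversal).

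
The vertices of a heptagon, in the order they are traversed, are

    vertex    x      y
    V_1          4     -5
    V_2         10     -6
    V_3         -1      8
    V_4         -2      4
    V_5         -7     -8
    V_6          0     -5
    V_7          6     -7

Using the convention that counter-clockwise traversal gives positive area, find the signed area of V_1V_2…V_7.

109.5

Apply the shoelace (surveyor's) formula: 2A = Σ (x_i·y_{i+1} − x_{i+1}·y_i), indices taken mod 7.
Cross-terms: 26, 74, 12, 44, 35, 30, -2  ⇒  Σ = 219
Signed area = Σ/2 = 109.5 (positive ⇒ counter-clockwise traversal).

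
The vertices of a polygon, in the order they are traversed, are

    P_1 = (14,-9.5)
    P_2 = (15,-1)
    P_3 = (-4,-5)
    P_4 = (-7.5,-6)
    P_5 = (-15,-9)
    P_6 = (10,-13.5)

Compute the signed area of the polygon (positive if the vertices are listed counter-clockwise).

200

Σ = (128.5) + (-79) + (-13.5) + (-22.5) + (292.5) + (94) = 400
Signed area = Σ/2 = 200 (positive ⇒ counter-clockwise traversal).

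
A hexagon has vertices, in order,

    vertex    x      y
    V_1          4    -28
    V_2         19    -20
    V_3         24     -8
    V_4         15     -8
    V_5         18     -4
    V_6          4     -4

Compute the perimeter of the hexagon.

|V_1V_2| = √((15)² + (8)²) = √289 = 17
|V_2V_3| = √((5)² + (12)²) = √169 = 13
|V_3V_4| = √((-9)² + (0)²) = √81 = 9
|V_4V_5| = √((3)² + (4)²) = √25 = 5
|V_5V_6| = √((-14)² + (0)²) = √196 = 14
|V_6V_1| = √((0)² + (-24)²) = √576 = 24
Perimeter = 17 + 13 + 9 + 5 + 14 + 24 = 82.

82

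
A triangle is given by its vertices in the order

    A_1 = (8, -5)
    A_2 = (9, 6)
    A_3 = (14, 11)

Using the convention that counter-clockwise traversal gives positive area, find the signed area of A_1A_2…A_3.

Apply the shoelace (surveyor's) formula: 2A = Σ (x_i·y_{i+1} − x_{i+1}·y_i), indices taken mod 3.
A_1→A_2: (8)(6) − (9)(-5) = 93
A_2→A_3: (9)(11) − (14)(6) = 15
A_3→A_1: (14)(-5) − (8)(11) = -158
Σ = -50
Signed area = Σ/2 = -25 (negative ⇒ clockwise traversal).

-25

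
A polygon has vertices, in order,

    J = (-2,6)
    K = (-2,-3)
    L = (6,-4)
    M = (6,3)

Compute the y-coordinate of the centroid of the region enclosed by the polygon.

13/24

Apply the shoelace (surveyor's) formula. First the cross-terms c_i = x_i·y_{i+1} − x_{i+1}·y_i:
  18, 26, 42, 42  ⇒  2A = 128, A = 64.
Then Σ (y_i + y_{i+1})·c_i = 208, so ȳ = 208 / (6·64) = 13/24.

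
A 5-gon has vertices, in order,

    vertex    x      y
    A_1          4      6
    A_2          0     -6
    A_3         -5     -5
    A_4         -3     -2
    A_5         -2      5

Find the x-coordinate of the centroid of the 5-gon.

Apply the shoelace (surveyor's) formula. First the cross-terms c_i = x_i·y_{i+1} − x_{i+1}·y_i:
  -24, -30, -5, -19, -32  ⇒  2A = -110, A = -55.
Then Σ (x_i + x_{i+1})·c_i = 125, so x̄ = 125 / (6·(-55)) = -25/66.

-25/66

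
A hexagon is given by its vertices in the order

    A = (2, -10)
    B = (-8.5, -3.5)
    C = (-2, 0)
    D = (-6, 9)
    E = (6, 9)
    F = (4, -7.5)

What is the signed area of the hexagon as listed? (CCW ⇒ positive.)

-165.5

Apply the surveyor's formula: 2A = Σ (x_i·y_{i+1} − x_{i+1}·y_i), indices taken mod 6.
Σ = (-92) + (-7) + (-18) + (-108) + (-81) + (-25) = -331
Signed area = Σ/2 = -165.5 (negative ⇒ clockwise traversal).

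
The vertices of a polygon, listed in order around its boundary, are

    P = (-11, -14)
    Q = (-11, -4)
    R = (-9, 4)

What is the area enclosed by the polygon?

P→Q: (-11)(-4) − (-11)(-14) = -110
Q→R: (-11)(4) − (-9)(-4) = -80
R→P: (-9)(-14) − (-11)(4) = 170
Σ = -20
Area = |Σ|/2 = 10.

10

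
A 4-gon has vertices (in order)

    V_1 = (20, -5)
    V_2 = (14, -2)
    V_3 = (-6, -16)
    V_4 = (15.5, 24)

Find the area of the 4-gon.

329.75

Cross-terms: 30, -236, 104, -557.5  ⇒  Σ = -659.5
Area = |Σ|/2 = 329.75.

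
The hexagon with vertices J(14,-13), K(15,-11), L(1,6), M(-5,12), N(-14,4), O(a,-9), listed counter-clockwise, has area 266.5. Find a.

3

The doubled signed area Σ (x_i y_{i+1} − x_{i+1} y_i) is linear in a.
With a=0 it equals 584; the coefficient of a is -17 (from the two edges through O).
So -17·a + 584 = 2·266.5 = 533 ⇒ a = 3.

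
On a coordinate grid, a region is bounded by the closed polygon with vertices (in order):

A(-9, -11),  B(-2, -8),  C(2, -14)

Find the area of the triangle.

Apply the shoelace formula: 2A = Σ (x_i·y_{i+1} − x_{i+1}·y_i), indices taken mod 3.
Σ = (50) + (44) + (-148) = -54
Area = |Σ|/2 = 27.

27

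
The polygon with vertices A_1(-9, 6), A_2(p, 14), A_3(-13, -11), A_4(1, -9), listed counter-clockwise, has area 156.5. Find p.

-12

Write out the shoelace sum; only the two edges meeting at A_2 involve p:
2·Area = [((-9)·14 − p·6) + (p·(-11) − (-13)·14)] + 53
       = -17·p + 109 = 313
⇒ p = -12.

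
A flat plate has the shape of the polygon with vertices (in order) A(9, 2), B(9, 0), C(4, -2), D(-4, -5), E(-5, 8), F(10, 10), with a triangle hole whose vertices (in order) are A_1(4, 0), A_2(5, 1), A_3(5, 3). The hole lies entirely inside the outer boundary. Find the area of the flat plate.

159.5

Outer boundary:
Apply the shoelace formula: 2A = Σ (x_i·y_{i+1} − x_{i+1}·y_i), indices taken mod 6.
A→B: (9)(0) − (9)(2) = -18
B→C: (9)(-2) − (4)(0) = -18
C→D: (4)(-5) − (-4)(-2) = -28
D→E: (-4)(8) − (-5)(-5) = -57
E→F: (-5)(10) − (10)(8) = -130
F→A: (10)(2) − (9)(10) = -70
Σ = -321
Area = |Σ|/2 = 160.5.
Hole:
Apply Gauss's area formula: 2A = Σ (x_i·y_{i+1} − x_{i+1}·y_i), indices taken mod 3.
Σ = (4) + (10) + (-12) = 2
Area = |Σ|/2 = 1.
Net area = 160.5 − 1 = 159.5.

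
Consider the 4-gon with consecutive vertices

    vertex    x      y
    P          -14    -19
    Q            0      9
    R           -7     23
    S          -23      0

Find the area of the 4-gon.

451.5

Apply the shoelace (surveyor's) formula: 2A = Σ (x_i·y_{i+1} − x_{i+1}·y_i), indices taken mod 4.
Σ = (-126) + (63) + (529) + (437) = 903
Area = |Σ|/2 = 451.5.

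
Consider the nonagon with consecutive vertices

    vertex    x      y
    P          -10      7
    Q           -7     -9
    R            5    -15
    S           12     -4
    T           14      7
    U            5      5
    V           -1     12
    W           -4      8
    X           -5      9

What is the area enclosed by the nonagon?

Apply the shoelace formula: 2A = Σ (x_i·y_{i+1} − x_{i+1}·y_i), indices taken mod 9.
Σ = (139) + (150) + (160) + (140) + (35) + (65) + (40) + (4) + (55) = 788
Area = |Σ|/2 = 394.

394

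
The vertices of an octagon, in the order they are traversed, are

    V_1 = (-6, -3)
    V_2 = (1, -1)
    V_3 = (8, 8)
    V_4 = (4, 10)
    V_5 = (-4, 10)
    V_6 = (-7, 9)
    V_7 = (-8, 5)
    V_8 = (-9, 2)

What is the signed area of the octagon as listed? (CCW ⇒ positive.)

Apply the surveyor's formula: 2A = Σ (x_i·y_{i+1} − x_{i+1}·y_i), indices taken mod 8.
Cross-terms: 9, 16, 48, 80, 34, 37, 29, 39  ⇒  Σ = 292
Signed area = Σ/2 = 146 (positive ⇒ counter-clockwise traversal).

146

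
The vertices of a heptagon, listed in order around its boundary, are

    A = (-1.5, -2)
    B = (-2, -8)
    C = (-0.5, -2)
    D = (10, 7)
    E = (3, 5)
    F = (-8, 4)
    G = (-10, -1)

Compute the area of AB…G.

Σ = (8) + (0) + (16.5) + (29) + (52) + (48) + (18.5) = 172
Area = |Σ|/2 = 86.

86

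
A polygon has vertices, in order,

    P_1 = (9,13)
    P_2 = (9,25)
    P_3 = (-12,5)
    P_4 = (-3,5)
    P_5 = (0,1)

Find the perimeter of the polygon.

70

|P_1P_2| = √((0)² + (12)²) = √144 = 12
|P_2P_3| = √((-21)² + (-20)²) = √841 = 29
|P_3P_4| = √((9)² + (0)²) = √81 = 9
|P_4P_5| = √((3)² + (-4)²) = √25 = 5
|P_5P_1| = √((9)² + (12)²) = √225 = 15
Perimeter = 12 + 29 + 9 + 5 + 15 = 70.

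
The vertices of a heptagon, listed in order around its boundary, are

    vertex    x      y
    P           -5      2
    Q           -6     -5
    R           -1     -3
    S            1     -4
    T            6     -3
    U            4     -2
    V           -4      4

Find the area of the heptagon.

49

Apply the shoelace formula: 2A = Σ (x_i·y_{i+1} − x_{i+1}·y_i), indices taken mod 7.
Σ = (37) + (13) + (7) + (21) + (0) + (8) + (12) = 98
Area = |Σ|/2 = 49.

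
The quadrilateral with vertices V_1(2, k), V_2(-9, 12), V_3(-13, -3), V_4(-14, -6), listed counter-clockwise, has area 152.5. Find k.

The doubled signed area Σ (x_i y_{i+1} − x_{i+1} y_i) is linear in k.
With k=0 it equals 255; the coefficient of k is -5 (from the two edges through V_1).
So -5·k + 255 = 2·152.5 = 305 ⇒ k = -10.

-10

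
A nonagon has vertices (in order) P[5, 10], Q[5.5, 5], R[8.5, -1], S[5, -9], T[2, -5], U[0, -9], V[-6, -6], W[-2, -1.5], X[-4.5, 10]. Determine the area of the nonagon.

Apply the shoelace (surveyor's) formula: 2A = Σ (x_i·y_{i+1} − x_{i+1}·y_i), indices taken mod 9.
P→Q: (5)(5) − (5.5)(10) = -30
Q→R: (5.5)(-1) − (8.5)(5) = -48
R→S: (8.5)(-9) − (5)(-1) = -71.5
S→T: (5)(-5) − (2)(-9) = -7
T→U: (2)(-9) − (0)(-5) = -18
U→V: (0)(-6) − (-6)(-9) = -54
V→W: (-6)(-1.5) − (-2)(-6) = -3
W→X: (-2)(10) − (-4.5)(-1.5) = -26.75
X→P: (-4.5)(10) − (5)(10) = -95
Σ = -353.25
Area = |Σ|/2 = 176.625.

176.625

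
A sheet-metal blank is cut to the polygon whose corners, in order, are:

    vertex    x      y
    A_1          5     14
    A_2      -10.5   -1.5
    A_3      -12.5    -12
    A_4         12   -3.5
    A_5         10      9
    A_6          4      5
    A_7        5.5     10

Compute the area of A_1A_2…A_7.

Apply the shoelace formula: 2A = Σ (x_i·y_{i+1} − x_{i+1}·y_i), indices taken mod 7.
Σ = (139.5) + (107.25) + (187.75) + (143) + (14) + (12.5) + (27) = 631
Area = |Σ|/2 = 315.5.

315.5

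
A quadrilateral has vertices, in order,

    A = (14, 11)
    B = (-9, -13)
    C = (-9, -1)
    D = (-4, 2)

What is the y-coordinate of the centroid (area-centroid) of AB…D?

-16/19

Apply the surveyor's formula. First the cross-terms c_i = x_i·y_{i+1} − x_{i+1}·y_i:
  -83, -108, -22, -72  ⇒  2A = -285, A = -142.5.
Then Σ (y_i + y_{i+1})·c_i = 720, so ȳ = 720 / (6·(-142.5)) = -16/19.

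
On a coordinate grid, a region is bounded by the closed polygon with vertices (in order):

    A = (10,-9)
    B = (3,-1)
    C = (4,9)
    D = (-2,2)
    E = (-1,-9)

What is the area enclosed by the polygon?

A→B: (10)(-1) − (3)(-9) = 17
B→C: (3)(9) − (4)(-1) = 31
C→D: (4)(2) − (-2)(9) = 26
D→E: (-2)(-9) − (-1)(2) = 20
E→A: (-1)(-9) − (10)(-9) = 99
Σ = 193
Area = |Σ|/2 = 96.5.

96.5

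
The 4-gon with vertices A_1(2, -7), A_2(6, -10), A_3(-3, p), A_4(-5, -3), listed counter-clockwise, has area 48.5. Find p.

5

Write out the shoelace sum; only the two edges meeting at A_3 involve p:
2·Area = [(6·p − (-3)·(-10)) + ((-3)·(-3) − (-5)·p)] + 63
       = 11·p + 42 = 97
⇒ p = 5.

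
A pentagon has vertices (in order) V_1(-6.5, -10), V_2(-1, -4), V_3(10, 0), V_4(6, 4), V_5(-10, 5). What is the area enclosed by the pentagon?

Σ = (16) + (40) + (40) + (70) + (132.5) = 298.5
Area = |Σ|/2 = 149.25.

149.25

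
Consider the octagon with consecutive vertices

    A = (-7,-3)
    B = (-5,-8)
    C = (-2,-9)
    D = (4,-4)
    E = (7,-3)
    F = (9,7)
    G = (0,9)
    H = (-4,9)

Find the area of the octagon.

Σ = (41) + (29) + (44) + (16) + (76) + (81) + (36) + (75) = 398
Area = |Σ|/2 = 199.

199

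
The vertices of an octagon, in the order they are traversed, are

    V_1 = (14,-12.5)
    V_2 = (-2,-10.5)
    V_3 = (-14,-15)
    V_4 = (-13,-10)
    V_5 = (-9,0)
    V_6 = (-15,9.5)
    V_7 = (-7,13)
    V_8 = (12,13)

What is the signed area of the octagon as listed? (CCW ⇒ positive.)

Apply the surveyor's formula: 2A = Σ (x_i·y_{i+1} − x_{i+1}·y_i), indices taken mod 8.
V_1→V_2: (14)(-10.5) − (-2)(-12.5) = -172
V_2→V_3: (-2)(-15) − (-14)(-10.5) = -117
V_3→V_4: (-14)(-10) − (-13)(-15) = -55
V_4→V_5: (-13)(0) − (-9)(-10) = -90
V_5→V_6: (-9)(9.5) − (-15)(0) = -85.5
V_6→V_7: (-15)(13) − (-7)(9.5) = -128.5
V_7→V_8: (-7)(13) − (12)(13) = -247
V_8→V_1: (12)(-12.5) − (14)(13) = -332
Σ = -1227
Signed area = Σ/2 = -613.5 (negative ⇒ clockwise traversal).

-613.5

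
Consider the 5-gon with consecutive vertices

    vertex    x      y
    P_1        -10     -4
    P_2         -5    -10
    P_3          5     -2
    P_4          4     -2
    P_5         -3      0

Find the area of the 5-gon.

72

Σ = (80) + (60) + (-2) + (-6) + (12) = 144
Area = |Σ|/2 = 72.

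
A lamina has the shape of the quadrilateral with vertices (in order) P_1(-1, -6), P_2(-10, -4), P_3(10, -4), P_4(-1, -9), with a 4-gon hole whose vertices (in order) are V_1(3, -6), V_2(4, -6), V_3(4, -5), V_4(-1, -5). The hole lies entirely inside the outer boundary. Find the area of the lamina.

33.5

Outer boundary:
Apply the surveyor's formula: 2A = Σ (x_i·y_{i+1} − x_{i+1}·y_i), indices taken mod 4.
P_1→P_2: (-1)(-4) − (-10)(-6) = -56
P_2→P_3: (-10)(-4) − (10)(-4) = 80
P_3→P_4: (10)(-9) − (-1)(-4) = -94
P_4→P_1: (-1)(-6) − (-1)(-9) = -3
Σ = -73
Area = |Σ|/2 = 36.5.
Hole:
Apply the shoelace (surveyor's) formula: 2A = Σ (x_i·y_{i+1} − x_{i+1}·y_i), indices taken mod 4.
Σ = (6) + (4) + (-25) + (21) = 6
Area = |Σ|/2 = 3.
Net area = 36.5 − 3 = 33.5.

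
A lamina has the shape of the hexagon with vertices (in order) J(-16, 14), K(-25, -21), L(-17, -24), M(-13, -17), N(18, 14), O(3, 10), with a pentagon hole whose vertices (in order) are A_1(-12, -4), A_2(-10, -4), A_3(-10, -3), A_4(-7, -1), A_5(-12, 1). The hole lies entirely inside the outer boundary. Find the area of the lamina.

671

Outer boundary:
Apply Gauss's area formula: 2A = Σ (x_i·y_{i+1} − x_{i+1}·y_i), indices taken mod 6.
Σ = (686) + (243) + (-23) + (124) + (138) + (202) = 1370
Area = |Σ|/2 = 685.
Hole:
Apply the shoelace formula: 2A = Σ (x_i·y_{i+1} − x_{i+1}·y_i), indices taken mod 5.
Σ = (8) + (-10) + (-11) + (-19) + (60) = 28
Area = |Σ|/2 = 14.
Net area = 685 − 14 = 671.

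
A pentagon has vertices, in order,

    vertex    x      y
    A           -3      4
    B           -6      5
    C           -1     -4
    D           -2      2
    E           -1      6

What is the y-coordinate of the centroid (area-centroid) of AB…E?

Apply the surveyor's formula. First the cross-terms c_i = x_i·y_{i+1} − x_{i+1}·y_i:
  9, 29, -10, -10, 14  ⇒  2A = 32, A = 16.
Then Σ (y_i + y_{i+1})·c_i = 190, so ȳ = 190 / (6·16) = 95/48.

95/48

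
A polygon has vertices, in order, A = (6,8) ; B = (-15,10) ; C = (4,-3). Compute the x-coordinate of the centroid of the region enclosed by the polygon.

Apply the surveyor's formula. First the cross-terms c_i = x_i·y_{i+1} − x_{i+1}·y_i:
  180, 5, 50  ⇒  2A = 235, A = 117.5.
Then Σ (x_i + x_{i+1})·c_i = -1175, so x̄ = -1175 / (6·117.5) = -5/3.

-5/3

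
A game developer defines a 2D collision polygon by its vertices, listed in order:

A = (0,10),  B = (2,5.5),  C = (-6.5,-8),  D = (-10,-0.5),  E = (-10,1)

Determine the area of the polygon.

96

Apply Gauss's area formula: 2A = Σ (x_i·y_{i+1} − x_{i+1}·y_i), indices taken mod 5.
Cross-terms: -20, 19.75, -76.75, -15, -100  ⇒  Σ = -192
Area = |Σ|/2 = 96.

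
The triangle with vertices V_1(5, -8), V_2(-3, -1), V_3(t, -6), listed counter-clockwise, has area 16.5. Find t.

The doubled signed area Σ (x_i y_{i+1} − x_{i+1} y_i) is linear in t.
With t=0 it equals 19; the coefficient of t is -7 (from the two edges through V_3).
So -7·t + 19 = 2·16.5 = 33 ⇒ t = -2.

-2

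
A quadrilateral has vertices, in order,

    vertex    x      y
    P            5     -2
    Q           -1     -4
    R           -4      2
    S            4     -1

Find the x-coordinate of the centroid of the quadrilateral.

Apply the shoelace formula. First the cross-terms c_i = x_i·y_{i+1} − x_{i+1}·y_i:
  -22, -18, -4, -3  ⇒  2A = -47, A = -23.5.
Then Σ (x_i + x_{i+1})·c_i = -25, so x̄ = -25 / (6·(-23.5)) = 25/141.

25/141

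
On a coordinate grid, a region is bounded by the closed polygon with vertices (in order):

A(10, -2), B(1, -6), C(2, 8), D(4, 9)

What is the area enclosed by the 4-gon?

Apply the shoelace formula: 2A = Σ (x_i·y_{i+1} − x_{i+1}·y_i), indices taken mod 4.
Cross-terms: -58, 20, -14, -98  ⇒  Σ = -150
Area = |Σ|/2 = 75.

75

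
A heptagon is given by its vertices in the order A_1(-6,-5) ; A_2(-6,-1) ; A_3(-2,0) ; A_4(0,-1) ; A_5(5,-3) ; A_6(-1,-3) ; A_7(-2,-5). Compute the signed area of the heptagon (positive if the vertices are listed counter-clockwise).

Apply the shoelace (surveyor's) formula: 2A = Σ (x_i·y_{i+1} − x_{i+1}·y_i), indices taken mod 7.
Σ = (-24) + (-2) + (2) + (5) + (-18) + (-1) + (-20) = -58
Signed area = Σ/2 = -29 (negative ⇒ clockwise traversal).

-29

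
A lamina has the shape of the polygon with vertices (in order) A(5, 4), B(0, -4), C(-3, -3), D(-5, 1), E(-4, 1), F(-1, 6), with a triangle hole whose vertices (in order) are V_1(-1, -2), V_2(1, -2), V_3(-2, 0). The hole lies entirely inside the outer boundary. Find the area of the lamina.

52

Outer boundary:
Σ = (-20) + (-12) + (-18) + (-1) + (-23) + (-34) = -108
Area = |Σ|/2 = 54.
Hole:
Apply the shoelace (surveyor's) formula: 2A = Σ (x_i·y_{i+1} − x_{i+1}·y_i), indices taken mod 3.
Σ = (4) + (-4) + (4) = 4
Area = |Σ|/2 = 2.
Net area = 54 − 2 = 52.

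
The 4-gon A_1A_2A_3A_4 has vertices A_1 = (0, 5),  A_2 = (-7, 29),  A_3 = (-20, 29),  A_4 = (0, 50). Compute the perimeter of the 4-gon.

|A_1A_2| = √((-7)² + (24)²) = √625 = 25
|A_2A_3| = √((-13)² + (0)²) = √169 = 13
|A_3A_4| = √((20)² + (21)²) = √841 = 29
|A_4A_1| = √((0)² + (-45)²) = √2025 = 45
Perimeter = 25 + 13 + 29 + 45 = 112.

112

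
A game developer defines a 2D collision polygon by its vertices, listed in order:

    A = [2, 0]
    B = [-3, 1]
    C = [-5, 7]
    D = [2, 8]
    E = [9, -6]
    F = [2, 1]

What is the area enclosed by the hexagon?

66.5

A→B: (2)(1) − (-3)(0) = 2
B→C: (-3)(7) − (-5)(1) = -16
C→D: (-5)(8) − (2)(7) = -54
D→E: (2)(-6) − (9)(8) = -84
E→F: (9)(1) − (2)(-6) = 21
F→A: (2)(0) − (2)(1) = -2
Σ = -133
Area = |Σ|/2 = 66.5.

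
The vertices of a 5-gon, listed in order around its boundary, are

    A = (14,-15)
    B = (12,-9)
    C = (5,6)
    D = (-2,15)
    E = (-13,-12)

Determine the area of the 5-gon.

420

Apply the shoelace (surveyor's) formula: 2A = Σ (x_i·y_{i+1} − x_{i+1}·y_i), indices taken mod 5.
Σ = (54) + (117) + (87) + (219) + (363) = 840
Area = |Σ|/2 = 420.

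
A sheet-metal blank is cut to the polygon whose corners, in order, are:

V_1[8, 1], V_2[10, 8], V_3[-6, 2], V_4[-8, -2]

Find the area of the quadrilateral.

79

Apply the shoelace formula: 2A = Σ (x_i·y_{i+1} − x_{i+1}·y_i), indices taken mod 4.
Σ = (54) + (68) + (28) + (8) = 158
Area = |Σ|/2 = 79.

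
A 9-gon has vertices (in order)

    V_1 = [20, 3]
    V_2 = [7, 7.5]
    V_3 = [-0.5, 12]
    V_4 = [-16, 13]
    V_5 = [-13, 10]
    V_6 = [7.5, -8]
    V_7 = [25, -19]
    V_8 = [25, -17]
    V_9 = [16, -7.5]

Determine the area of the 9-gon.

Apply Gauss's area formula: 2A = Σ (x_i·y_{i+1} − x_{i+1}·y_i), indices taken mod 9.
Σ = (129) + (87.75) + (185.5) + (9) + (29) + (57.5) + (50) + (84.5) + (198) = 830.25
Area = |Σ|/2 = 415.125.

415.125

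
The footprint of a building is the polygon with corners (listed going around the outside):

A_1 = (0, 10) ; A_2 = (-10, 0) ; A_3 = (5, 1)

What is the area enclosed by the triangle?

Σ = (100) + (-10) + (50) = 140
Area = |Σ|/2 = 70.

70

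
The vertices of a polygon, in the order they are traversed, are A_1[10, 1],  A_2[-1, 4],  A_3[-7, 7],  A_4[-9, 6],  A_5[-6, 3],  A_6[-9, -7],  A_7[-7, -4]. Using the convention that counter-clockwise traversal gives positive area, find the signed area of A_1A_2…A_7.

Σ = (41) + (21) + (21) + (9) + (69) + (-13) + (33) = 181
Signed area = Σ/2 = 90.5 (positive ⇒ counter-clockwise traversal).

90.5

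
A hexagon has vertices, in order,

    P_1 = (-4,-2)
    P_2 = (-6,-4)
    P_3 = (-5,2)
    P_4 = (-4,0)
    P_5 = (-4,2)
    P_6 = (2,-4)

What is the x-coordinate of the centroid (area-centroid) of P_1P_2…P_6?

Apply the surveyor's formula. First the cross-terms c_i = x_i·y_{i+1} − x_{i+1}·y_i:
  4, -32, 8, -8, 12, -20  ⇒  2A = -36, A = -18.
Then Σ (x_i + x_{i+1})·c_i = 320, so x̄ = 320 / (6·(-18)) = -80/27.

-80/27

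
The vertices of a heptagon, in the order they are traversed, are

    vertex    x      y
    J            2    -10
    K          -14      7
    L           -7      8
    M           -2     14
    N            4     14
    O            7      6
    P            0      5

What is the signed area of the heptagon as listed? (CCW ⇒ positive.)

Apply the surveyor's formula: 2A = Σ (x_i·y_{i+1} − x_{i+1}·y_i), indices taken mod 7.
Cross-terms: -126, -63, -82, -84, -74, 35, -10  ⇒  Σ = -404
Signed area = Σ/2 = -202 (negative ⇒ clockwise traversal).

-202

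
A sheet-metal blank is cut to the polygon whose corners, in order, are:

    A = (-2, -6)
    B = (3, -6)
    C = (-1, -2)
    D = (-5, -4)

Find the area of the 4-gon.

17

Apply Gauss's area formula: 2A = Σ (x_i·y_{i+1} − x_{i+1}·y_i), indices taken mod 4.
Σ = (30) + (-12) + (-6) + (22) = 34
Area = |Σ|/2 = 17.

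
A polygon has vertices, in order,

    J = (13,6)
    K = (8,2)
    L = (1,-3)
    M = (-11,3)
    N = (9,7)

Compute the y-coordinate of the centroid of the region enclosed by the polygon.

Apply the shoelace formula. First the cross-terms c_i = x_i·y_{i+1} − x_{i+1}·y_i:
  -22, -26, -30, -104, -37  ⇒  2A = -219, A = -109.5.
Then Σ (y_i + y_{i+1})·c_i = -1671, so ȳ = -1671 / (6·(-109.5)) = 557/219.

557/219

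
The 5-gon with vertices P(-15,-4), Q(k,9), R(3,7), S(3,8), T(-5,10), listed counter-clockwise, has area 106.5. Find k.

12

The doubled signed area Σ (x_i y_{i+1} − x_{i+1} y_i) is linear in k.
With k=0 it equals 81; the coefficient of k is 11 (from the two edges through Q).
So 11·k + 81 = 2·106.5 = 213 ⇒ k = 12.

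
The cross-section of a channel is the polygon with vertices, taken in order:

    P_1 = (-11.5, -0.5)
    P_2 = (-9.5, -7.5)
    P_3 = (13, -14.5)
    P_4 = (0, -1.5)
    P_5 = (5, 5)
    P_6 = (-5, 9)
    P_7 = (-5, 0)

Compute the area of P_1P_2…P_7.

211.125

Cross-terms: 81.5, 235.25, -19.5, 7.5, 70, 45, 2.5  ⇒  Σ = 422.25
Area = |Σ|/2 = 211.125.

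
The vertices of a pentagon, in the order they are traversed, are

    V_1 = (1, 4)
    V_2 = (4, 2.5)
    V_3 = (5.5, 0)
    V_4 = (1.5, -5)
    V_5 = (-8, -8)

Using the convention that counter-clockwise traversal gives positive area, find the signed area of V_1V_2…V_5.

V_1→V_2: (1)(2.5) − (4)(4) = -13.5
V_2→V_3: (4)(0) − (5.5)(2.5) = -13.75
V_3→V_4: (5.5)(-5) − (1.5)(0) = -27.5
V_4→V_5: (1.5)(-8) − (-8)(-5) = -52
V_5→V_1: (-8)(4) − (1)(-8) = -24
Σ = -130.75
Signed area = Σ/2 = -65.375 (negative ⇒ clockwise traversal).

-65.375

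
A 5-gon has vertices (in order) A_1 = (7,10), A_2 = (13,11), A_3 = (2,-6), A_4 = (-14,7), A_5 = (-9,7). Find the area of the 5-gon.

Apply the shoelace (surveyor's) formula: 2A = Σ (x_i·y_{i+1} − x_{i+1}·y_i), indices taken mod 5.
Σ = (-53) + (-100) + (-70) + (-35) + (-139) = -397
Area = |Σ|/2 = 198.5.

198.5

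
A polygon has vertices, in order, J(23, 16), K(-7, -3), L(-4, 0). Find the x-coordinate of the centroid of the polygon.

Apply the shoelace formula. First the cross-terms c_i = x_i·y_{i+1} − x_{i+1}·y_i:
  43, -12, -64  ⇒  2A = -33, A = -16.5.
Then Σ (x_i + x_{i+1})·c_i = -396, so x̄ = -396 / (6·(-16.5)) = 4.

4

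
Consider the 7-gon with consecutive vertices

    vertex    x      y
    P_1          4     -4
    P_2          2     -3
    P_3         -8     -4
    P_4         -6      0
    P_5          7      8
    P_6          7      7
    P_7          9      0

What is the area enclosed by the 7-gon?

Apply the surveyor's formula: 2A = Σ (x_i·y_{i+1} − x_{i+1}·y_i), indices taken mod 7.
Σ = (-4) + (-32) + (-24) + (-48) + (-7) + (-63) + (-36) = -214
Area = |Σ|/2 = 107.

107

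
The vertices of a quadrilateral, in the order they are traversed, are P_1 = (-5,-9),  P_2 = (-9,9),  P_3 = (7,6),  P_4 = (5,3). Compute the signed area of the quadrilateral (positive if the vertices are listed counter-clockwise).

-141

Σ = (-126) + (-117) + (-9) + (-30) = -282
Signed area = Σ/2 = -141 (negative ⇒ clockwise traversal).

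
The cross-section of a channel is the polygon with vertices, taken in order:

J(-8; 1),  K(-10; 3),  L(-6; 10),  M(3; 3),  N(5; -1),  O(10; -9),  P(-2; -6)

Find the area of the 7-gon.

J→K: (-8)(3) − (-10)(1) = -14
K→L: (-10)(10) − (-6)(3) = -82
L→M: (-6)(3) − (3)(10) = -48
M→N: (3)(-1) − (5)(3) = -18
N→O: (5)(-9) − (10)(-1) = -35
O→P: (10)(-6) − (-2)(-9) = -78
P→J: (-2)(1) − (-8)(-6) = -50
Σ = -325
Area = |Σ|/2 = 162.5.

162.5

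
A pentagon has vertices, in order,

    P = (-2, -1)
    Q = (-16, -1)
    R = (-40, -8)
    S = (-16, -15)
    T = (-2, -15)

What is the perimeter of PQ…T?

|PQ| = √((-14)² + (0)²) = √196 = 14
|QR| = √((-24)² + (-7)²) = √625 = 25
|RS| = √((24)² + (-7)²) = √625 = 25
|ST| = √((14)² + (0)²) = √196 = 14
|TP| = √((0)² + (14)²) = √196 = 14
Perimeter = 14 + 25 + 25 + 14 + 14 = 92.

92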